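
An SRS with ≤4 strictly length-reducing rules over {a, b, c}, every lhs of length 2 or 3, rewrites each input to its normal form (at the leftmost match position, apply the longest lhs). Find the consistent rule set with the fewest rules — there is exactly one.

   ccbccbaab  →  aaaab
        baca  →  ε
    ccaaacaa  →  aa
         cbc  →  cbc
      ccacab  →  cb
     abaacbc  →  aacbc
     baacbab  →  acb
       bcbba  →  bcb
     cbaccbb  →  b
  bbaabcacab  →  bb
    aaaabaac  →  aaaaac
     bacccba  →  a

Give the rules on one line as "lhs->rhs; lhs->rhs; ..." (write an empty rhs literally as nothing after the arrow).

ba->; ca->; ccb->a

  | ccbccbaab => accbaab => aaaab
  | baca => ca => ε
  | ccaaacaa => caacaa => acaa => aa
  | cbc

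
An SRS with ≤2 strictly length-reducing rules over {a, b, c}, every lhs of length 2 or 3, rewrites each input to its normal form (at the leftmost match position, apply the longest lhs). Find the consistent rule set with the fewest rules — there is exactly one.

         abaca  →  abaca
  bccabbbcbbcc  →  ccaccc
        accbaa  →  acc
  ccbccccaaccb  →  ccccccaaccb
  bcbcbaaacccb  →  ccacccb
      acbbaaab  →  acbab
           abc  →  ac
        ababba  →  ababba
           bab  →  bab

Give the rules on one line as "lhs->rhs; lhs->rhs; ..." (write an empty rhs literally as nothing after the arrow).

  | abaca
  | bccabbbcbbcc => ccabbbcbbcc => ccabbcbbcc => ccabcbbcc => ccacbbcc => ccacbcc => ccaccc
  | accbaa => acc
  | ccbccccaaccb => ccccccaaccb

baa->; bc->c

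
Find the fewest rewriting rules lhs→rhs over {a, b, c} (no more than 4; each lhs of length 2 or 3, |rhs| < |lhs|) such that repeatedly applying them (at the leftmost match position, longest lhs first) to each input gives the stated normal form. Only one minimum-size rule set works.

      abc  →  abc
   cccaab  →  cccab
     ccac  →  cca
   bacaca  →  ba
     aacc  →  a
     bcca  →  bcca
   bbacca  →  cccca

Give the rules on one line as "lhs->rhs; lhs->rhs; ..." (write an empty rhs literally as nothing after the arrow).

aa->a; ac->a; bba->cc

  | abc
  | cccaab => cccab
  | ccac => cca
  | bacaca => baaca => baca => baa => ba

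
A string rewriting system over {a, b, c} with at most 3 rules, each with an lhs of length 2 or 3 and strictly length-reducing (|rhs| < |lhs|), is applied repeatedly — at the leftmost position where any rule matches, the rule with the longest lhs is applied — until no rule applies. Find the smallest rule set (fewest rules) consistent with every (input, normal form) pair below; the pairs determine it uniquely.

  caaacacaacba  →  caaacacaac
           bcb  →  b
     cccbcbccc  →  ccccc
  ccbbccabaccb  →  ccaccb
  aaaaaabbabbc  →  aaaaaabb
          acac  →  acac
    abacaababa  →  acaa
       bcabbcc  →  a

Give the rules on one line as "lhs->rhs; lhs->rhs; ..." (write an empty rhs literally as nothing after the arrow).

ba->; bc->

  | caaacacaacba => caaacacaac
  | bcb => b
  | cccbcbccc => cccbccc => ccccc
  | ccbbccabaccb => ccbcabaccb => ccabaccb => ccaccb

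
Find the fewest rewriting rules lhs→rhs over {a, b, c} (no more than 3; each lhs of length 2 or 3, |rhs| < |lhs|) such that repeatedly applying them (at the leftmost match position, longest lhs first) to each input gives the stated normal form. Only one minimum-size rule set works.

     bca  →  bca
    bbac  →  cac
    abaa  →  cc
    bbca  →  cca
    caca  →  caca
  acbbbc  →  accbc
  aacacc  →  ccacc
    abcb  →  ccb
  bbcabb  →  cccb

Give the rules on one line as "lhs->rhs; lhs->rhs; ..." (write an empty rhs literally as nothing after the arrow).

aa->c; ab->c; bb->c

  | bca
  | bbac => cac
  | abaa => caa => cc
  | bbca => cca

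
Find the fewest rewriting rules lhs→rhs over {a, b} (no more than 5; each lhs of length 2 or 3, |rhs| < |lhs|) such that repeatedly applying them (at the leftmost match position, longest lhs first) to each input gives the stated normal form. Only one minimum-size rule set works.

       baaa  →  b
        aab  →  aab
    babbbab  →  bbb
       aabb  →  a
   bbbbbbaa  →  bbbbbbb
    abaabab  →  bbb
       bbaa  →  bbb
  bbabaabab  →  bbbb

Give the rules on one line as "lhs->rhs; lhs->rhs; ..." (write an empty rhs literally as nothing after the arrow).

  | baaa => bba => b
  | aab
  | babbbab => bbbab => bbb
  | aabb => a

aba->ba; abb->; ba->; baa->bb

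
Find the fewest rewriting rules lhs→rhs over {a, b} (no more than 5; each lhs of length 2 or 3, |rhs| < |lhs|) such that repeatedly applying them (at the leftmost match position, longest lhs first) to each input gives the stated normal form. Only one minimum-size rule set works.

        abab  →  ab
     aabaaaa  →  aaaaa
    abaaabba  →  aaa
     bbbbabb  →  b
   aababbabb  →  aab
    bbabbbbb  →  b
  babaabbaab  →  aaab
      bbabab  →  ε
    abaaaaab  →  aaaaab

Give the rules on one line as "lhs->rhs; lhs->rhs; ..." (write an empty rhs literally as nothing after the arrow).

  | abab => ab
  | aabaaaa => aaaaa
  | abaaabba => aaabba => aaa
  | bbbbabb => bbbabb => bbabb => bb => b

aba->a; bab->; bb->b; bba->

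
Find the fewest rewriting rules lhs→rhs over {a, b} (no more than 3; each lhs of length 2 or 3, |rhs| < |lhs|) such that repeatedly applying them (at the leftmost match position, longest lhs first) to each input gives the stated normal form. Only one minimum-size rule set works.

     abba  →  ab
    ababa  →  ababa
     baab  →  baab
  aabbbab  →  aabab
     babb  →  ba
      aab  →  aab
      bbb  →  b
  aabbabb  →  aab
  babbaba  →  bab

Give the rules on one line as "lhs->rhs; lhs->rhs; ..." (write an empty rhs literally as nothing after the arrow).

bb->; bba->b

  | abba => ab
  | ababa
  | baab
  | aabbbab => aabab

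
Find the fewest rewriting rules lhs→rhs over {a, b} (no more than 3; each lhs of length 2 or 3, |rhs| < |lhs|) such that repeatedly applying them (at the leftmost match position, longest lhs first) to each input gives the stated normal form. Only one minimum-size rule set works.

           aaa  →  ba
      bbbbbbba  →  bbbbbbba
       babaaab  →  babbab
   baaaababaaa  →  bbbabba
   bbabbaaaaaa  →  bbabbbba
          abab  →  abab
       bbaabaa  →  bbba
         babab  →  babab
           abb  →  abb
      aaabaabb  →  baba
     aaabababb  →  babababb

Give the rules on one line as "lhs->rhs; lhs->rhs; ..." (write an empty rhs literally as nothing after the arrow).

  | aaa => ba
  | bbbbbbba
  | babaaab => babbab
  | baaaababaaa => bbaababaaa => bbaaabaaa => bbbabaaa => bbbabba

aa->a; aaa->ba; aab->aa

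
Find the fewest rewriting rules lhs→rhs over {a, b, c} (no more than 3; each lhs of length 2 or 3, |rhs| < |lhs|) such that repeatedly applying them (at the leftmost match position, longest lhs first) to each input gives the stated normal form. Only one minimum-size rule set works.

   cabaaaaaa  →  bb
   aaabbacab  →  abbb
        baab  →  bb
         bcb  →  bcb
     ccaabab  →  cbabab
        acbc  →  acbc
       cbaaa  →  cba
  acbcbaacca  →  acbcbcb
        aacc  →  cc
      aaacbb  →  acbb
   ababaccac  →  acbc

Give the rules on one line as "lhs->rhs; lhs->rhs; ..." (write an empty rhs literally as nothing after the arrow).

aa->; bac->c; ca->b

  | cabaaaaaa => bbaaaaaa => bbaaaa => bbaa => bb
  | aaabbacab => abbacab => abcab => abbb
  | baab => bb
  | bcb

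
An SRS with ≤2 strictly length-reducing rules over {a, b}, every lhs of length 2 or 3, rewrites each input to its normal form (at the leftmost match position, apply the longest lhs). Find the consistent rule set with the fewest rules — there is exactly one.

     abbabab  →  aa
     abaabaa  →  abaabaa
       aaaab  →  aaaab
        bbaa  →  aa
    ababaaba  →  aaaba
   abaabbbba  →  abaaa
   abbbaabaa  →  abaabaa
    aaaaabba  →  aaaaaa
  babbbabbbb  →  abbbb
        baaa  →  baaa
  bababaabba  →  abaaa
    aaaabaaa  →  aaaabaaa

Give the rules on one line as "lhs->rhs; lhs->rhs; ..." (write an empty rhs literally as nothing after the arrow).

bab->; bba->a

  | abbabab => aabab => aa
  | abaabaa
  | aaaab
  | bbaa => aa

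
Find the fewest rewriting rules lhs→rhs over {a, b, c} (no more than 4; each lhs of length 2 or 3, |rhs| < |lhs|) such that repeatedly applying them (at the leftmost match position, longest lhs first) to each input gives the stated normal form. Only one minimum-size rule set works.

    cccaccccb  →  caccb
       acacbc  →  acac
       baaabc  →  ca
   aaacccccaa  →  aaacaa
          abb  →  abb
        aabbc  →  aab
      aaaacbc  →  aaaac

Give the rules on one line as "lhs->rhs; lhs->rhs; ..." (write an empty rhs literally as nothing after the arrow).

baa->c; bc->; ccc->c

  | cccaccccb => caccccb => caccb
  | acacbc => acac
  | baaabc => cabc => ca
  | aaacccccaa => aaacccaa => aaacaa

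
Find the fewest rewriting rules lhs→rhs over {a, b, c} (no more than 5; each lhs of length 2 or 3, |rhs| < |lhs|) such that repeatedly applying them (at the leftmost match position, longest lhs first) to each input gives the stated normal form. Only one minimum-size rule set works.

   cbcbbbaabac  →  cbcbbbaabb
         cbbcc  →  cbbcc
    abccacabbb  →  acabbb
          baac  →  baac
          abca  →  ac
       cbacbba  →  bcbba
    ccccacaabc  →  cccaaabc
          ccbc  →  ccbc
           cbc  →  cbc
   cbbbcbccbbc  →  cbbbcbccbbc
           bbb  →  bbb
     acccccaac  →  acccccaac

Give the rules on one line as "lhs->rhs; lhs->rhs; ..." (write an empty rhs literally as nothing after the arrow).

bac->bb; bca->c; cac->a; cba->b

  | cbcbbbaabac => cbcbbbaabb
  | cbbcc
  | abccacabbb => abcaabbb => acabbb
  | baac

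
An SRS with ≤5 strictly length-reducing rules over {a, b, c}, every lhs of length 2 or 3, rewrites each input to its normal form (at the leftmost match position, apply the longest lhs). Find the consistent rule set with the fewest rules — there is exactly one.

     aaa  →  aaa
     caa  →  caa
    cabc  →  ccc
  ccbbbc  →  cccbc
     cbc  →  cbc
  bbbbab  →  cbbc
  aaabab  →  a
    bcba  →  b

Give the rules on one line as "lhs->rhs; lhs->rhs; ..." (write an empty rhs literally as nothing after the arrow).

ab->c; acc->; bbb->cb; cba->

  | aaa
  | caa
  | cabc => ccc
  | ccbbbc => cccbc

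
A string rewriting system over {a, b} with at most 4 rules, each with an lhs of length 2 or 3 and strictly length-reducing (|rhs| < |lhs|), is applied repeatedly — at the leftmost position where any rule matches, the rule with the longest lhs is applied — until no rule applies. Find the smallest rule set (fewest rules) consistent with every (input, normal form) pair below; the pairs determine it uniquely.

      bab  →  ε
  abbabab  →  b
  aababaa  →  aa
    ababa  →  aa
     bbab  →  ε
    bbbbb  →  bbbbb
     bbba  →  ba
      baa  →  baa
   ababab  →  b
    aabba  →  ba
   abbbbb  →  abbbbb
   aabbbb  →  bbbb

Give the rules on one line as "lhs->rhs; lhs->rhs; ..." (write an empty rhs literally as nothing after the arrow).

aab->b; bab->; bba->ba

  | bab => ε
  | abbabab => ababab => aab => b
  | aababaa => babaa => aa
  | ababa => aa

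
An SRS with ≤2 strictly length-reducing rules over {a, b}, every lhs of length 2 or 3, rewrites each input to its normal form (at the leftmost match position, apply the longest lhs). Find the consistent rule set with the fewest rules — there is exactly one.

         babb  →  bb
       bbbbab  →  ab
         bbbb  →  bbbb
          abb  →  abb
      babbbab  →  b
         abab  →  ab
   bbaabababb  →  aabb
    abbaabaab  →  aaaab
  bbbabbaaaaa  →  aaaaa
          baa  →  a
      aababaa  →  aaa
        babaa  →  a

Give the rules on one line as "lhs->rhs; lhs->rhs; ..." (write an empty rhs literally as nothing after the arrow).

  | babb => bb
  | bbbbab => bbab => ab
  | bbbb
  | abb

ba->; bba->a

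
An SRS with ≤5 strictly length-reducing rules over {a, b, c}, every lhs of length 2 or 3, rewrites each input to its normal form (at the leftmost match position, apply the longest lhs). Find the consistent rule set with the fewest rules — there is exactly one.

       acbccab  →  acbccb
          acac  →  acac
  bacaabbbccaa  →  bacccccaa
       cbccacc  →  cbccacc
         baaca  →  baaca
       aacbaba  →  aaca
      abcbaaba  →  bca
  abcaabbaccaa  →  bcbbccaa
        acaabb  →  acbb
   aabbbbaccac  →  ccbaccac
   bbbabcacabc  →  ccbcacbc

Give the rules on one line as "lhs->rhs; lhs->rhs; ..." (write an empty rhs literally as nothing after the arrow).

  | acbccab => acbccb
  | acac
  | bacaabbbccaa => bacabbbccaa => bacbbbccaa => bacccccaa
  | cbccacc

ab->b; bab->; bba->bb; bbb->cc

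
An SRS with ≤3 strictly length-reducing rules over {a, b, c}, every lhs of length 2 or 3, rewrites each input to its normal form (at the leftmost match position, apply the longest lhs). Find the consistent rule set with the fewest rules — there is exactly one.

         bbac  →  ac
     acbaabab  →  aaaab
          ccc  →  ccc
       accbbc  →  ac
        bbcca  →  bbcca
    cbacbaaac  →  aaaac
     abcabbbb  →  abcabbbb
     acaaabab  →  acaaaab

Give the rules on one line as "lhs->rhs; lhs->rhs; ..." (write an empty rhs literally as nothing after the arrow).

ba->a; cb->

  | bbac => bac => ac
  | acbaabab => aaabab => aaaab
  | ccc
  | accbbc => acbc => ac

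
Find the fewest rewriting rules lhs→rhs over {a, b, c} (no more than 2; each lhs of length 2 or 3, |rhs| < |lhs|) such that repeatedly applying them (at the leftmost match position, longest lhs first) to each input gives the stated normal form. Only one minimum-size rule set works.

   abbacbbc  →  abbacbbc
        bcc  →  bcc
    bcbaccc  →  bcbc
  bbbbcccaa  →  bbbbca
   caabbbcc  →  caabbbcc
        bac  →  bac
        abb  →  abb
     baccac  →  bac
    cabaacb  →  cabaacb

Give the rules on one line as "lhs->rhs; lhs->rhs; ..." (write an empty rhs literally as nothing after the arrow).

  | abbacbbc
  | bcc
  | bcbaccc => bcbc
  | bbbbcccaa => bbbbca

acc->; cca->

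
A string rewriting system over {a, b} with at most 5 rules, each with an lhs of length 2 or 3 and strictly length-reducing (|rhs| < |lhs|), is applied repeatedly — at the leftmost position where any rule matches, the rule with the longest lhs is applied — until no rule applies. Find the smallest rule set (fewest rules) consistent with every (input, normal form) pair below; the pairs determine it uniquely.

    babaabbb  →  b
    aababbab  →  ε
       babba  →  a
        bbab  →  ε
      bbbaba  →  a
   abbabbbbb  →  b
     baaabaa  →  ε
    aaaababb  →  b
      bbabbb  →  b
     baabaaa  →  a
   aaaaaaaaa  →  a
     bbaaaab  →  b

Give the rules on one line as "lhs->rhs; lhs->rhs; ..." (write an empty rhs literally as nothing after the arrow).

aa->; ab->; ba->a; bb->b

  | babaabbb => abaabbb => aabbb => bbb => bb => b
  | aababbab => babbab => abbab => bab => ab => ε
  | babba => abba => ba => a
  | bbab => bab => ab => ε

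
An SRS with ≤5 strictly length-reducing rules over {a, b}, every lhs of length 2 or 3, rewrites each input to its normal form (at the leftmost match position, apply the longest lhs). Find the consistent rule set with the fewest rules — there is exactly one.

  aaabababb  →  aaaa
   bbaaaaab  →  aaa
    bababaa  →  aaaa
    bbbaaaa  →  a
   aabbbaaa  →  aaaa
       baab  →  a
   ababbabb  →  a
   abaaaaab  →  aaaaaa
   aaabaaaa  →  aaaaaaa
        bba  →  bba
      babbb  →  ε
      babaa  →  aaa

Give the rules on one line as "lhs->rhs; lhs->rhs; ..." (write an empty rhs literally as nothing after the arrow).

ab->a; abb->; baa->a; bab->a

  | aaabababb => aaaababb => aaaaabb => aaaa
  | bbaaaaab => baaaab => aaab => aaa
  | bababaa => aabaa => aaaa
  | bbbaaaa => bbaaa => baa => a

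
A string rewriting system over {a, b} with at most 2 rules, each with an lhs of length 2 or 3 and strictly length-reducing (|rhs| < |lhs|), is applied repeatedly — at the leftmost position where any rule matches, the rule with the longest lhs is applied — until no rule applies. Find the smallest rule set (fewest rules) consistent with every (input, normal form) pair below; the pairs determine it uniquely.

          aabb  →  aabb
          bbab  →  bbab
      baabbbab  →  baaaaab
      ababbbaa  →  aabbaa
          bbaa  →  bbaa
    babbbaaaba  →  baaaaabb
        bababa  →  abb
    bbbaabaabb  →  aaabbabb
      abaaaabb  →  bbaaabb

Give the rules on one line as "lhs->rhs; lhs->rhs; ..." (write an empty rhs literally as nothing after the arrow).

  | aabb
  | bbab
  | baabbbab => baaaaab
  | ababbbaa => bbbbbaa => aabbaa

aba->bb; bbb->aa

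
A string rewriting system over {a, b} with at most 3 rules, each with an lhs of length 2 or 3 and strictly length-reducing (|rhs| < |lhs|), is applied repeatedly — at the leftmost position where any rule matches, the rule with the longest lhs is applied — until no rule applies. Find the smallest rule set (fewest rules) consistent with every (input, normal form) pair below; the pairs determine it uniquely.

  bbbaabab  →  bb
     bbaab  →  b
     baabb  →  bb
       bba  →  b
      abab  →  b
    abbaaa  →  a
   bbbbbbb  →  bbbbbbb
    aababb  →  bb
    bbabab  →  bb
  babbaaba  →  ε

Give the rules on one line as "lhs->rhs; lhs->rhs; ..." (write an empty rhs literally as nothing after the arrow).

  | bbbaabab => bbabab => bbab => bb
  | bbaab => bab => b
  | baabb => abb => bb
  | bba => b

ab->b; ba->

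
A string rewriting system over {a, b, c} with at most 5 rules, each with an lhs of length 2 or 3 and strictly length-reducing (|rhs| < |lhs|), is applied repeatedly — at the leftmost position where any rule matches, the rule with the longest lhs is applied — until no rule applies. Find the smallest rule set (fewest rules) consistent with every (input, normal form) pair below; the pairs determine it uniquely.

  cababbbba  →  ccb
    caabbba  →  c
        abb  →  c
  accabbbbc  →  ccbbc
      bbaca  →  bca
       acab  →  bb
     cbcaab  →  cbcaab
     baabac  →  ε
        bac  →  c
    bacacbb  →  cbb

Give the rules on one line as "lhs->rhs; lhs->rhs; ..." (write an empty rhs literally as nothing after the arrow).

abb->c; ac->; aca->b; ba->

  | cababbbba => cabbbba => ccbba => ccb
  | caabbba => cacba => cba => c
  | abb => c
  | accabbbbc => cabbbbc => ccbbc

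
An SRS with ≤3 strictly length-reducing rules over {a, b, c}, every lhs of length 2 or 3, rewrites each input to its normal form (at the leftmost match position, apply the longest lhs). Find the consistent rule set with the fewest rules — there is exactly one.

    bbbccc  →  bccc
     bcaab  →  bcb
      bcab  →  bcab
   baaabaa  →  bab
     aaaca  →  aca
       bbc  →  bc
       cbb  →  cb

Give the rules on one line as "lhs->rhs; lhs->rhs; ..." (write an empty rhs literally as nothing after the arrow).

  | bbbccc => bbccc => bccc
  | bcaab => bcb
  | bcab
  | baaabaa => babaa => bab

aa->; bb->b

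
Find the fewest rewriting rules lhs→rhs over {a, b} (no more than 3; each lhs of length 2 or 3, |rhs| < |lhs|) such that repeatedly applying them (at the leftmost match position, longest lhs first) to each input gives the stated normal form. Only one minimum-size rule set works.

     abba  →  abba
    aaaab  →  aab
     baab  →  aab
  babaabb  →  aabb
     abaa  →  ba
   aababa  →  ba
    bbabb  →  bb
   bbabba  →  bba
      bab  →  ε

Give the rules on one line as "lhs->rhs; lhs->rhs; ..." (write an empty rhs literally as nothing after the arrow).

  | abba
  | aaaab => baab => aab
  | baab => aab
  | babaabb => aabb

aaa->ba; baa->aa; bab->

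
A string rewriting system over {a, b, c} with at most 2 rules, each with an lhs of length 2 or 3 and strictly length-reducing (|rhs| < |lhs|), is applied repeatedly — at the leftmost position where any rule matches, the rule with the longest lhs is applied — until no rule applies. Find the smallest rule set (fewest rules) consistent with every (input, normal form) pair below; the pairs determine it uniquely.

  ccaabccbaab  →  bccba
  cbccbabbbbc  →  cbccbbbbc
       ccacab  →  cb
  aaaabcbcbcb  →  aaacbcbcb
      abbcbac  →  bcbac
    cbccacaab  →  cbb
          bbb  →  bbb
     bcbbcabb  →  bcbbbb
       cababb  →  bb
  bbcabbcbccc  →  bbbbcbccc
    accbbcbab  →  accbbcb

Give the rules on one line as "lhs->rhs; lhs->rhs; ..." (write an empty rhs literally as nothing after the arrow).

  | ccaabccbaab => cabccbaab => bccbaab => bccba
  | cbccbabbbbc => cbccbbbbc
  | ccacab => ccab => cb
  | aaaabcbcbcb => aaacbcbcb

ab->; ca->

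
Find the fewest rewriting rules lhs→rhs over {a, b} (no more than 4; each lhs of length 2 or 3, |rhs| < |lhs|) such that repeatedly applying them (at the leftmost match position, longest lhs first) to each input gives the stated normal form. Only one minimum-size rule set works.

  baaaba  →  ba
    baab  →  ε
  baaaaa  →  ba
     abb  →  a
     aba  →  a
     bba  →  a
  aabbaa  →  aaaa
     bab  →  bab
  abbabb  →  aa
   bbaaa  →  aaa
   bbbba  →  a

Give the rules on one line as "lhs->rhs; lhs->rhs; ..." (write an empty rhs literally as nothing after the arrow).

  | baaaba => baba => ba
  | baab => bb => ε
  | baaaaa => baaa => ba
  | abb => a

aba->a; baa->b; bb->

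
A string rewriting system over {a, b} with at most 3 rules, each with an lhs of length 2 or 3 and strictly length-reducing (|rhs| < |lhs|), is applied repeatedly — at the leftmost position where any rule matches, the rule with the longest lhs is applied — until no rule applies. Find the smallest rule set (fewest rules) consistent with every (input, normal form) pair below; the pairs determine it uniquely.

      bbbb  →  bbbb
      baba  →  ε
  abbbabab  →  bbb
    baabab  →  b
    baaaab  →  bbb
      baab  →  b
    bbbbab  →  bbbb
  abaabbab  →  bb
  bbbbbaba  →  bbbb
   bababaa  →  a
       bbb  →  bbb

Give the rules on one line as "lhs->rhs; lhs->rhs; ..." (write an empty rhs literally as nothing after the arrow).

  | bbbb
  | baba => ba => ε
  | abbbabab => bbbabab => bbbab => bbb
  | baabab => abab => bab => b

aaa->bb; ab->b; ba->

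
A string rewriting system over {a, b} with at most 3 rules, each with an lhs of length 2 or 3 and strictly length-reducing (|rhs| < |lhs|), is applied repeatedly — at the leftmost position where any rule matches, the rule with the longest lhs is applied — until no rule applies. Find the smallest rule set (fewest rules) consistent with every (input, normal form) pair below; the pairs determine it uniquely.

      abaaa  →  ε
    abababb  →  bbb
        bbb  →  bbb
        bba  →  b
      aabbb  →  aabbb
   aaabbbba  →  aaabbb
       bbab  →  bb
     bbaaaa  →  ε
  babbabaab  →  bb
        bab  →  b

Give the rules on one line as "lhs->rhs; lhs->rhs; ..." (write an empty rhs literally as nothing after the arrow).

  | abaaa => baa => ε
  | abababb => bbabb => bbb
  | bbb
  | bba => b

aba->b; ba->; baa->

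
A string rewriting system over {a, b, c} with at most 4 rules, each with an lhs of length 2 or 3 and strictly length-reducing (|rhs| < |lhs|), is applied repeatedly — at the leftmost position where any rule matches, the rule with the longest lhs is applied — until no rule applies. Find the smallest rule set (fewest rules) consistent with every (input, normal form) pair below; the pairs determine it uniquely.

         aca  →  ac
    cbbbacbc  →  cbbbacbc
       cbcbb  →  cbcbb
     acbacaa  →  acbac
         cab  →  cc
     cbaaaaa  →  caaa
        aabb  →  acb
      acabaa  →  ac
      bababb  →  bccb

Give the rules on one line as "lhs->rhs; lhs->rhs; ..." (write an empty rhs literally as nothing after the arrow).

ab->c; aca->ac; baa->

  | aca => ac
  | cbbbacbc
  | cbcbb
  | acbacaa => acbaca => acbac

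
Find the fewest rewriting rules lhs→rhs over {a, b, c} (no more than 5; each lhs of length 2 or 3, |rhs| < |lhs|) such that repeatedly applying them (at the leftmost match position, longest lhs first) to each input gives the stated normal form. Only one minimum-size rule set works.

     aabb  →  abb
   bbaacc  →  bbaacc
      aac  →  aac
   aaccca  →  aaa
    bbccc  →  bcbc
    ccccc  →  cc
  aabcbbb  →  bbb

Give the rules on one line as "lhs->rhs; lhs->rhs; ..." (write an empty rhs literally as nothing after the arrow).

aab->ab; abc->; bcc->cb; ccc->

  | aabb => abb
  | bbaacc
  | aac
  | aaccca => aaa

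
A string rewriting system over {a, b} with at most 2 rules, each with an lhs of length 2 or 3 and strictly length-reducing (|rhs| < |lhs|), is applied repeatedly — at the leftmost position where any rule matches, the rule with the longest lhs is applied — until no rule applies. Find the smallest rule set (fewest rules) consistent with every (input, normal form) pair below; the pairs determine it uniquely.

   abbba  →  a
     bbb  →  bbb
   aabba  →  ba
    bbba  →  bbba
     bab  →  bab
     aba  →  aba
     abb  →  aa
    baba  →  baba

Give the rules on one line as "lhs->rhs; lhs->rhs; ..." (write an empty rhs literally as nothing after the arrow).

  | abbba => aaba => a
  | bbb
  | aabba => ba
  | bbba

aab->; abb->aa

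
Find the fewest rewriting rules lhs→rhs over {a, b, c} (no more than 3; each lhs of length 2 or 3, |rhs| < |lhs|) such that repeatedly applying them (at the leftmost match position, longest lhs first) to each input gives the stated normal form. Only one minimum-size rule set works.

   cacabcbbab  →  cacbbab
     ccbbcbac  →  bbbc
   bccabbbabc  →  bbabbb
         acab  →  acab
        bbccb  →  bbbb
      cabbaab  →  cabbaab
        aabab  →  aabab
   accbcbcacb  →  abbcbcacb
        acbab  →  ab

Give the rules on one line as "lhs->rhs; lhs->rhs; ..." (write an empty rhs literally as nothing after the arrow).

abc->; cba->; cc->b

  | cacabcbbab => cacbbab
  | ccbbcbac => bbbcbac => bbbc
  | bccabbbabc => bbabbbabc => bbabbb
  | acab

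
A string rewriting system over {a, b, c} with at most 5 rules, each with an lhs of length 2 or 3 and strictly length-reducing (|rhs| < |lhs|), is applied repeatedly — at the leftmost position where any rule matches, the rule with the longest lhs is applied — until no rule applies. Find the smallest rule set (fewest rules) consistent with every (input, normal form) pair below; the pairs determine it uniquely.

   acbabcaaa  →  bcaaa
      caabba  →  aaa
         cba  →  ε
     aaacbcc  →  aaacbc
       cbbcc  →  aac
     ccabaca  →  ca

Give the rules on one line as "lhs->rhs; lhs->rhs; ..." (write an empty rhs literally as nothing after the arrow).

ab->b; cba->; cbb->aa; cc->c

  | acbabcaaa => abcaaa => bcaaa
  | caabba => cabba => cbba => aaa
  | cba => ε
  | aaacbcc => aaacbc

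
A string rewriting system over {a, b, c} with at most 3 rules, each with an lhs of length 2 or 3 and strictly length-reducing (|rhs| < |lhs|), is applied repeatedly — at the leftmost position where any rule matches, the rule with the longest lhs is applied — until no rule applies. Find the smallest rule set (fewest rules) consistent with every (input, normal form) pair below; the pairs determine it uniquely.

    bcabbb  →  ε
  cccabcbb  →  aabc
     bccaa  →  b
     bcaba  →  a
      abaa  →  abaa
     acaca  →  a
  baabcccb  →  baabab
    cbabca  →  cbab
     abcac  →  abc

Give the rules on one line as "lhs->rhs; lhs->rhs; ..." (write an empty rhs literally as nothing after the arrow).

bb->; ca->; ccc->a

  | bcabbb => bbbb => bb => ε
  | cccabcbb => aabcbb => aabc
  | bccaa => bca => b
  | bcaba => bba => a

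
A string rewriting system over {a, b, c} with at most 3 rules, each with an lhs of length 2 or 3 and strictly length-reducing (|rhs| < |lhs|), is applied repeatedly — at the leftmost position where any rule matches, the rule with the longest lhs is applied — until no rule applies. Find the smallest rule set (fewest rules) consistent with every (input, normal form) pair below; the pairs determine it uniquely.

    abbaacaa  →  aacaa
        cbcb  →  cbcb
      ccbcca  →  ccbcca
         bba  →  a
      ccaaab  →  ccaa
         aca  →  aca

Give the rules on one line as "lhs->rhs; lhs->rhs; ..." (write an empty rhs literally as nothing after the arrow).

  | abbaacaa => baacaa => aacaa
  | cbcb
  | ccbcca
  | bba => ba => a

ab->; ba->a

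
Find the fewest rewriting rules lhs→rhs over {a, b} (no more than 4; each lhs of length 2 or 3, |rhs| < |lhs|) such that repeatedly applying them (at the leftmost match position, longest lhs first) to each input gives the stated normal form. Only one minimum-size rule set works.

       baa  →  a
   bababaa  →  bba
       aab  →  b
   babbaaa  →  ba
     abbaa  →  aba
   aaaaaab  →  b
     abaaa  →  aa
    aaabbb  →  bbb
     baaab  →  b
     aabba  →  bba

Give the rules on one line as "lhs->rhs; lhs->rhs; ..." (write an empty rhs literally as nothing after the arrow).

aaa->aa; aab->b; baa->a; bab->bb

  | baa => a
  | bababaa => bbabaa => bbbaa => bba
  | aab => b
  | babbaaa => bbbaaa => bbaa => ba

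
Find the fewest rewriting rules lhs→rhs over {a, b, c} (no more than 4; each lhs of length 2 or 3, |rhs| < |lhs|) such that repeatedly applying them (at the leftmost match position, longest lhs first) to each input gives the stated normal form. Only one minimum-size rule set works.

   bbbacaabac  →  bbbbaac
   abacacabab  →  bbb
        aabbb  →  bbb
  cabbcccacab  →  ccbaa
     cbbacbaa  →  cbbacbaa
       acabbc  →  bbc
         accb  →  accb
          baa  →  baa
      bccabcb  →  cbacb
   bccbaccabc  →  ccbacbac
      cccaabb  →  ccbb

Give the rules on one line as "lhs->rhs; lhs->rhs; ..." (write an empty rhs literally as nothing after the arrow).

ab->b; bcc->cc; cab->ba

  | bbbacaabac => bbbacabac => bbbabaac => bbbbaac
  | abacacabab => bacacabab => bacabaab => babaaab => bbaaab => bbaab => bbab => bbb
  | aabbb => abbb => bbb
  | cabbcccacab => babcccacab => bbcccacab => bcccacab => cccacab => cccaba => ccbaa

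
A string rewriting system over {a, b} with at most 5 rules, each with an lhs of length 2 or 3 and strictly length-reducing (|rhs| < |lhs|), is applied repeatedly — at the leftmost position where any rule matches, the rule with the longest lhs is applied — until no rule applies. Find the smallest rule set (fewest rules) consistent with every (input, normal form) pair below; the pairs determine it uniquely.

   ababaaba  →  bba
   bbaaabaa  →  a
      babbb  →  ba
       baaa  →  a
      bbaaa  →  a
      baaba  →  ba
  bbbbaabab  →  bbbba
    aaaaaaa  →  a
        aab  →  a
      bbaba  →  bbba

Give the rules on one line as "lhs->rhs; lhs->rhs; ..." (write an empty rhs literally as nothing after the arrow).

  | ababaaba => babaaba => bbaaba => baba => bba
  | bbaaabaa => baabaa => abaa => baa => a
  | babbb => babb => bab => ba
  | baaa => aa => a

aa->a; ab->a; aba->ba; baa->a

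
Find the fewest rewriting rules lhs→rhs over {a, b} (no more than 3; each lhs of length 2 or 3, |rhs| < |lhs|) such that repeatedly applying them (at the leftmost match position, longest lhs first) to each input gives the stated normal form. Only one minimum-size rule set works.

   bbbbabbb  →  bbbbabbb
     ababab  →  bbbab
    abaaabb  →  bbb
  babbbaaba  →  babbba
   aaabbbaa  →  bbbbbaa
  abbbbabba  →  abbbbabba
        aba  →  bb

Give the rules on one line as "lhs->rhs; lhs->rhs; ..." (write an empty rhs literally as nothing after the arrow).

aaa->bb; aab->; aba->bb

  | bbbbabbb
  | ababab => bbbab
  | abaaabb => bbaabb => bbb
  | babbbaaba => babbba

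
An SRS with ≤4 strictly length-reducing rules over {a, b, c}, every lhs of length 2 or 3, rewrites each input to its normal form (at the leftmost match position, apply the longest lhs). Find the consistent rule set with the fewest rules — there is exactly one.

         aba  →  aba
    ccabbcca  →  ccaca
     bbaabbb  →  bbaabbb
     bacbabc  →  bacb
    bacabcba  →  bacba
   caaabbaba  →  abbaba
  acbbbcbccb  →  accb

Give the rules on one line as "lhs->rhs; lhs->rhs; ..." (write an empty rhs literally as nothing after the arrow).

abc->; bbc->; caa->

  | aba
  | ccabbcca => ccaca
  | bbaabbb
  | bacbabc => bacb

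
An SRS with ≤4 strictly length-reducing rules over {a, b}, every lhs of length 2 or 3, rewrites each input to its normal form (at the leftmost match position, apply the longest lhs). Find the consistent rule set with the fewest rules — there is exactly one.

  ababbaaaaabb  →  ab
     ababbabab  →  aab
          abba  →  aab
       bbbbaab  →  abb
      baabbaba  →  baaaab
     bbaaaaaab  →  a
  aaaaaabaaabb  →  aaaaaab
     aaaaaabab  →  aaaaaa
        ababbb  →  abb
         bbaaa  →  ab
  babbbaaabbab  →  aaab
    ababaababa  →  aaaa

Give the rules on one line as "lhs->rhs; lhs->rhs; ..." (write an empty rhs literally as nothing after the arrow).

  | ababbaaaaabb => bbbbaaaaabb => abaaaaabb => bbaaaabb => abaaabb => bbaabb => ababb => bbbb => ab
  | ababbabab => bbbbabab => ababab => bbbab => aab
  | abba => aab
  | bbbbaab => abaab => bbab => abb

aba->bb; bab->; bba->ab; bbb->a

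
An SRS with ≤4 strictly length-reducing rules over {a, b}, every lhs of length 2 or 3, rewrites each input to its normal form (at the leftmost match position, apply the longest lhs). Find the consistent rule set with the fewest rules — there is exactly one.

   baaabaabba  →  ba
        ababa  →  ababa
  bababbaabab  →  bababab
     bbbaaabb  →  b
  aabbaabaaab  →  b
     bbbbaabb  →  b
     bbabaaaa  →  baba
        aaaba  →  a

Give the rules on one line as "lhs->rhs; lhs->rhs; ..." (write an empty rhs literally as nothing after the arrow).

aa->a; aab->; bb->b

  | baaabaabba => baabaabba => baabba => bba => ba
  | ababa
  | bababbaabab => bababaabab => bababab
  | bbbaaabb => bbaaabb => baaabb => baabb => bb => b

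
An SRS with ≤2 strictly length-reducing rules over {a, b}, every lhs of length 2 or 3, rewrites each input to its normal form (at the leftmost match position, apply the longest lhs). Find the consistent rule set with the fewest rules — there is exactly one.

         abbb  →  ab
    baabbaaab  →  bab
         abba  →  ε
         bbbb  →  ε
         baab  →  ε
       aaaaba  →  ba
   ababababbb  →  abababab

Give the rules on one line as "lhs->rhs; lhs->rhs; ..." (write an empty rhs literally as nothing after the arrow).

  | abbb => ab
  | baabbaaab => bbbaaab => baaab => bab
  | abba => aa => ε
  | bbbb => bb => ε

aa->; bb->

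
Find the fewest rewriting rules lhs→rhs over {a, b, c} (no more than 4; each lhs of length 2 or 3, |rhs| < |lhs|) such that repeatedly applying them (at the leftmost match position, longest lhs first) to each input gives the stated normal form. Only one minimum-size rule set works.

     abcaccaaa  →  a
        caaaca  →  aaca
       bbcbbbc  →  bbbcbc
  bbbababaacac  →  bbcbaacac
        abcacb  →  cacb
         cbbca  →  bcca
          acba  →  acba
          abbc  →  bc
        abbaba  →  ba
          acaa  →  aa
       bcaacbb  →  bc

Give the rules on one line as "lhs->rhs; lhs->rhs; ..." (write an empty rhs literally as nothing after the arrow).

ab->; bba->bc; caa->a; cbb->bc

  | abcaccaaa => caccaaa => cacaa => caa => a
  | caaaca => aaca
  | bbcbbbc => bbbcbc
  | bbbababaacac => bbcbabaacac => bbcbaacac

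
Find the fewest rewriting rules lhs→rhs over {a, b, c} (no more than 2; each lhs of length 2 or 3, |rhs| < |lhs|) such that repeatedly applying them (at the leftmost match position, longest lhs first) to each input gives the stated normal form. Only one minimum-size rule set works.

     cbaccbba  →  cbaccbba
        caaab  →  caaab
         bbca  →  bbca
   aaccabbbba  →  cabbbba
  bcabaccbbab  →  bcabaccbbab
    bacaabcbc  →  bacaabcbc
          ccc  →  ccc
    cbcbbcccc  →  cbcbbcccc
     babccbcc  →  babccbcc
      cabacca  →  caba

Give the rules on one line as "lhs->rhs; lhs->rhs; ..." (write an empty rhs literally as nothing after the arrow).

aac->; cca->

  | cbaccbba
  | caaab
  | bbca
  | aaccabbbba => cabbbba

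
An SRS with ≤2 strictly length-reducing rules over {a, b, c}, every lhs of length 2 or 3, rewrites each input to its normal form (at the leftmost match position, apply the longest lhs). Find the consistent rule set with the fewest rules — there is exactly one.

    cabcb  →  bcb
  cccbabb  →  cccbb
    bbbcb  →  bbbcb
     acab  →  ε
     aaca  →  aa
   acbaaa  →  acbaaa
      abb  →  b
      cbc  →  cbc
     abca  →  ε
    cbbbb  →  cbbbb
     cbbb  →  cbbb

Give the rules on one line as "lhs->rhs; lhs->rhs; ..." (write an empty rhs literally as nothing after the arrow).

ab->; ca->

  | cabcb => bcb
  | cccbabb => cccbb
  | bbbcb
  | acab => ab => ε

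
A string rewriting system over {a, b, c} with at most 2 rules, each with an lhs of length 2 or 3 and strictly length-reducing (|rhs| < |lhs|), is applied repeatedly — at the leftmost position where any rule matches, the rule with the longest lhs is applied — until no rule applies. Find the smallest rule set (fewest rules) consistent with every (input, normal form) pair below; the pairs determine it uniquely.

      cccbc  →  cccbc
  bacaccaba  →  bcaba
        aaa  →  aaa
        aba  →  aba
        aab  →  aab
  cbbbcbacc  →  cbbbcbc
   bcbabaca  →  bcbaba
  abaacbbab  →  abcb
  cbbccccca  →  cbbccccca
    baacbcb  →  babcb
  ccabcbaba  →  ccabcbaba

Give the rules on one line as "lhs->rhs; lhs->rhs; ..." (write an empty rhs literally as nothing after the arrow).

ac->; bba->cc

  | cccbc
  | bacaccaba => baccaba => bcaba
  | aaa
  | aba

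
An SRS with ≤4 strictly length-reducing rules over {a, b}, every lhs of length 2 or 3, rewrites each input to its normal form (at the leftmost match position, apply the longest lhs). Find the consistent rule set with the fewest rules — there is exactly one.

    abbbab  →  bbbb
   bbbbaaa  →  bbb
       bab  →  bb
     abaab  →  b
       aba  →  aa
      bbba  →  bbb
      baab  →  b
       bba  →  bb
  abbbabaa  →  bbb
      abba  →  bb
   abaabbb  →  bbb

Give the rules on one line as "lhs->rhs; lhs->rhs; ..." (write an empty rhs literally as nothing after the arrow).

  | abbbab => bbbab => bbbb
  | bbbbaaa => bbba => bbb
  | bab => bb
  | abaab => aaab => aab => ab => b

ab->b; aba->aa; ba->b; baa->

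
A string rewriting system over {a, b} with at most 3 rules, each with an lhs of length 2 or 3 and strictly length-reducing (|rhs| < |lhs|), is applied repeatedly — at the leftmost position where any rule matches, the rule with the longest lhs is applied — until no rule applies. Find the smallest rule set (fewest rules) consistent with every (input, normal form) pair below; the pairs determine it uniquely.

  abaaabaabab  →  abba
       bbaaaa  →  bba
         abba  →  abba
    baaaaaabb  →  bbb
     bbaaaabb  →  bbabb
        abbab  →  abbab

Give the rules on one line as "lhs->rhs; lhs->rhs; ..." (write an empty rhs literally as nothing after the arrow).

  | abaaabaabab => abbaabab => abbaab => abba
  | bbaaaa => bba
  | abba
  | baaaaaabb => baaabb => bbb

aaa->; aab->a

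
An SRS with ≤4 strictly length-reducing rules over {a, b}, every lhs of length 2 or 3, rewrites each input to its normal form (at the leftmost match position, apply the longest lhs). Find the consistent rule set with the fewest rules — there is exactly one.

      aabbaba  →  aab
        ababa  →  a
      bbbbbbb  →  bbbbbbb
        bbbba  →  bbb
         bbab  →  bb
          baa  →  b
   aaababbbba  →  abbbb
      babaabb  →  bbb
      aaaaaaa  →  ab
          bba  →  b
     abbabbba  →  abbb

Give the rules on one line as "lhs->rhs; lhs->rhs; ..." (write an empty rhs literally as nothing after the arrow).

aaa->ab; ba->; baa->b

  | aabbaba => aabba => aab
  | ababa => aba => a
  | bbbbbbb
  | bbbba => bbb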